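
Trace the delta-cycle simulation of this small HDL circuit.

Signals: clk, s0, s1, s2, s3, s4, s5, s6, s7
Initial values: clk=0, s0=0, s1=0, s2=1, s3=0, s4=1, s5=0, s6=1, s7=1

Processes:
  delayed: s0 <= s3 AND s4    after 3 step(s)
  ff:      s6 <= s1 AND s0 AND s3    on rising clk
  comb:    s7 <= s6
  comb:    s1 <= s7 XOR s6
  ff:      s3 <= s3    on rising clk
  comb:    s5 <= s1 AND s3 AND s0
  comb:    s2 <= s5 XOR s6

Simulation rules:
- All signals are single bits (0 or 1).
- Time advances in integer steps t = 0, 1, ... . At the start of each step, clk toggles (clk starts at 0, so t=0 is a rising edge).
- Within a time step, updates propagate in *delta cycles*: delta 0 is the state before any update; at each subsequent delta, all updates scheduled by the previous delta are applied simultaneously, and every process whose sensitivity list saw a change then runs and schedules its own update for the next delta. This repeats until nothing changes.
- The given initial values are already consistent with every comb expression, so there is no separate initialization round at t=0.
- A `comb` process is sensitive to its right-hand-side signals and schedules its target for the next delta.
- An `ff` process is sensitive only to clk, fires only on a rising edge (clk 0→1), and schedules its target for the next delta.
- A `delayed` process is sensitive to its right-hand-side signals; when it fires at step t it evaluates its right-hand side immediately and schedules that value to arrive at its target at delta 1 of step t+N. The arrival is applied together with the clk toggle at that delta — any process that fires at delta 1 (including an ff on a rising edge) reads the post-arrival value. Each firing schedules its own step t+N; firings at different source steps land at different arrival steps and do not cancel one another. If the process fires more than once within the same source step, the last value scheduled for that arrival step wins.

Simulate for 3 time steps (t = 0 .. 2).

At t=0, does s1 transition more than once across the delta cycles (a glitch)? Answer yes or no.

yes

t0.Δ0 s1=0 s6=1 s7=1 s4=1 s3=0 clk=0 s0=0 s2=1 s5=0
t0.Δ1 s1=0 s6=1 s7=1 s4=1 s3=0 clk=1 s0=0 s2=1 s5=0
t0.Δ2 s1=0 s6=0 s7=1 s4=1 s3=0 clk=1 s0=0 s2=1 s5=0
t0.Δ3 s1=1 s6=0 s7=0 s4=1 s3=0 clk=1 s0=0 s2=0 s5=0
t0.Δ4 s1=0 s6=0 s7=0 s4=1 s3=0 clk=1 s0=0 s2=0 s5=0
t1.Δ0 s1=0 s6=0 s7=0 s4=1 s3=0 clk=1 s0=0 s2=0 s5=0
t1.Δ1 s1=0 s6=0 s7=0 s4=1 s3=0 clk=0 s0=0 s2=0 s5=0
t2.Δ0 s1=0 s6=0 s7=0 s4=1 s3=0 clk=0 s0=0 s2=0 s5=0
t2.Δ1 s1=0 s6=0 s7=0 s4=1 s3=0 clk=1 s0=0 s2=0 s5=0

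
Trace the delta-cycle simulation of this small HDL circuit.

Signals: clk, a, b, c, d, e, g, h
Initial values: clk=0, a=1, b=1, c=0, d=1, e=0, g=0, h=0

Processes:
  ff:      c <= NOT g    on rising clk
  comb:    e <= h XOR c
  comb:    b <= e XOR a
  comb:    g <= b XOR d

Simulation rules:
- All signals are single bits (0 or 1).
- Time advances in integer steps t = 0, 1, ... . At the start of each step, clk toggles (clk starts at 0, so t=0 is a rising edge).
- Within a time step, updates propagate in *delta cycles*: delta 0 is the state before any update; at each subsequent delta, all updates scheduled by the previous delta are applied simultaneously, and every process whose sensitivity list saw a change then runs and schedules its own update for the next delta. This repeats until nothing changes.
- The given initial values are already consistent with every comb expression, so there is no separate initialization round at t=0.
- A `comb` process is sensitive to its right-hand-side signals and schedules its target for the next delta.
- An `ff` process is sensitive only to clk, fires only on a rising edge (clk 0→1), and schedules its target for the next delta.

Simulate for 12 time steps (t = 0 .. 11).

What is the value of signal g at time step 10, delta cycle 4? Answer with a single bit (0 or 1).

1

[bits: d,c,g,clk,e,h,a,b]
t=0: Δ0=10000011 Δ1=10010011 Δ2=11010011 Δ3=11011011 Δ4=11011010 Δ5=11111010 | 5Δ
t=1: Δ0=11111010 Δ1=11101010 | 1Δ
t=2: Δ0=11101010 Δ1=11111010 Δ2=10111010 Δ3=10110010 Δ4=10110011 Δ5=10010011 | 5Δ
t=3: Δ0=10010011 Δ1=10000011 | 1Δ
t=4: Δ0=10000011 Δ1=10010011 Δ2=11010011 Δ3=11011011 Δ4=11011010 Δ5=11111010 | 5Δ
t=5: Δ0=11111010 Δ1=11101010 | 1Δ
t=6: Δ0=11101010 Δ1=11111010 Δ2=10111010 Δ3=10110010 Δ4=10110011 Δ5=10010011 | 5Δ
t=7: Δ0=10010011 Δ1=10000011 | 1Δ
t=8: Δ0=10000011 Δ1=10010011 Δ2=11010011 Δ3=11011011 Δ4=11011010 Δ5=11111010 | 5Δ
t=9: Δ0=11111010 Δ1=11101010 | 1Δ
t=10: Δ0=11101010 Δ1=11111010 Δ2=10111010 Δ3=10110010 Δ4=10110011 Δ5=10010011 | 5Δ
t=11: Δ0=10010011 Δ1=10000011 | 1Δ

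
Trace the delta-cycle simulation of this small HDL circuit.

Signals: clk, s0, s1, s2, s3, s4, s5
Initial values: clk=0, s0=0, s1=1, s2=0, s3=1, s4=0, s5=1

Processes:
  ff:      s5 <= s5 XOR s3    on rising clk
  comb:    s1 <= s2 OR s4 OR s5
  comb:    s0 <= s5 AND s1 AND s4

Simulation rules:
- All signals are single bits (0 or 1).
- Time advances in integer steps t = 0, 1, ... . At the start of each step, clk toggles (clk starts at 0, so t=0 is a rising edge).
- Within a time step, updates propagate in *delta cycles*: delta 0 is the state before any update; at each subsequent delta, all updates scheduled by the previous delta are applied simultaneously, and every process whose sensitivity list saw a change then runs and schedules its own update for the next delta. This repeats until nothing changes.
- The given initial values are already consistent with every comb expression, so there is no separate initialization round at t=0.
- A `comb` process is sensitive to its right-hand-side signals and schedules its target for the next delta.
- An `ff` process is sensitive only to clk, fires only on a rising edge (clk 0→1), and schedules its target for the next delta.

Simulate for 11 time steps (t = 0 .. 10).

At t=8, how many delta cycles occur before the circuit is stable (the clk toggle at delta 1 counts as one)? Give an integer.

3

t0.Δ0 s4=0 s5=1 s3=1 s2=0 clk=0 s0=0 s1=1
t0.Δ1 s4=0 s5=1 s3=1 s2=0 clk=1 s0=0 s1=1
t0.Δ2 s4=0 s5=0 s3=1 s2=0 clk=1 s0=0 s1=1
t0.Δ3 s4=0 s5=0 s3=1 s2=0 clk=1 s0=0 s1=0
t1.Δ0 s4=0 s5=0 s3=1 s2=0 clk=1 s0=0 s1=0
t1.Δ1 s4=0 s5=0 s3=1 s2=0 clk=0 s0=0 s1=0
t2.Δ0 s4=0 s5=0 s3=1 s2=0 clk=0 s0=0 s1=0
t2.Δ1 s4=0 s5=0 s3=1 s2=0 clk=1 s0=0 s1=0
t2.Δ2 s4=0 s5=1 s3=1 s2=0 clk=1 s0=0 s1=0
t2.Δ3 s4=0 s5=1 s3=1 s2=0 clk=1 s0=0 s1=1
t3.Δ0 s4=0 s5=1 s3=1 s2=0 clk=1 s0=0 s1=1
t3.Δ1 s4=0 s5=1 s3=1 s2=0 clk=0 s0=0 s1=1
t4.Δ0 s4=0 s5=1 s3=1 s2=0 clk=0 s0=0 s1=1
t4.Δ1 s4=0 s5=1 s3=1 s2=0 clk=1 s0=0 s1=1
t4.Δ2 s4=0 s5=0 s3=1 s2=0 clk=1 s0=0 s1=1
t4.Δ3 s4=0 s5=0 s3=1 s2=0 clk=1 s0=0 s1=0
t5.Δ0 s4=0 s5=0 s3=1 s2=0 clk=1 s0=0 s1=0
t5.Δ1 s4=0 s5=0 s3=1 s2=0 clk=0 s0=0 s1=0
t6.Δ0 s4=0 s5=0 s3=1 s2=0 clk=0 s0=0 s1=0
t6.Δ1 s4=0 s5=0 s3=1 s2=0 clk=1 s0=0 s1=0
t6.Δ2 s4=0 s5=1 s3=1 s2=0 clk=1 s0=0 s1=0
t6.Δ3 s4=0 s5=1 s3=1 s2=0 clk=1 s0=0 s1=1
t7.Δ0 s4=0 s5=1 s3=1 s2=0 clk=1 s0=0 s1=1
t7.Δ1 s4=0 s5=1 s3=1 s2=0 clk=0 s0=0 s1=1
t8.Δ0 s4=0 s5=1 s3=1 s2=0 clk=0 s0=0 s1=1
t8.Δ1 s4=0 s5=1 s3=1 s2=0 clk=1 s0=0 s1=1
t8.Δ2 s4=0 s5=0 s3=1 s2=0 clk=1 s0=0 s1=1
t8.Δ3 s4=0 s5=0 s3=1 s2=0 clk=1 s0=0 s1=0
t9.Δ0 s4=0 s5=0 s3=1 s2=0 clk=1 s0=0 s1=0
t9.Δ1 s4=0 s5=0 s3=1 s2=0 clk=0 s0=0 s1=0
t10.Δ0 s4=0 s5=0 s3=1 s2=0 clk=0 s0=0 s1=0
t10.Δ1 s4=0 s5=0 s3=1 s2=0 clk=1 s0=0 s1=0
t10.Δ2 s4=0 s5=1 s3=1 s2=0 clk=1 s0=0 s1=0
t10.Δ3 s4=0 s5=1 s3=1 s2=0 clk=1 s0=0 s1=1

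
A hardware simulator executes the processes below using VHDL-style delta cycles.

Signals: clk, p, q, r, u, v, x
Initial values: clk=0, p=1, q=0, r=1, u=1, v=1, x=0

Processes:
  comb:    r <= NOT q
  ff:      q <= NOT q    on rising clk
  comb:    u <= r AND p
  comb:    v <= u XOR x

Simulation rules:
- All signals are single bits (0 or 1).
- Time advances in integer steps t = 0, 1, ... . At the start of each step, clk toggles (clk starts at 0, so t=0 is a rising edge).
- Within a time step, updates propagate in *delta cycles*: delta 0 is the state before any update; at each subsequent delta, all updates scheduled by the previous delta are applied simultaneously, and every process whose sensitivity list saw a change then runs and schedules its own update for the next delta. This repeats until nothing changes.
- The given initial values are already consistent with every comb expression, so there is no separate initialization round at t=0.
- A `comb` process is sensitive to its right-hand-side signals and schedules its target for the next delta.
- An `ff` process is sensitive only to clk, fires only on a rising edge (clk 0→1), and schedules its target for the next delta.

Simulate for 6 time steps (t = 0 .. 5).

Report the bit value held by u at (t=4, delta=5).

0

t=0 Δ0: q=0 v=1 clk=0 r=1 x=0 p=1 u=1
  Δ1: clk:0→1
  Δ2: q:0→1
  Δ3: r:1→0
  Δ4: u:1→0
  Δ5: v:1→0
  (5Δ to stable)
t=1 Δ0: q=1 v=0 clk=1 r=0 x=0 p=1 u=0
  Δ1: clk:1→0
  (1Δ to stable)
t=2 Δ0: q=1 v=0 clk=0 r=0 x=0 p=1 u=0
  Δ1: clk:0→1
  Δ2: q:1→0
  Δ3: r:0→1
  Δ4: u:0→1
  Δ5: v:0→1
  (5Δ to stable)
t=3 Δ0: q=0 v=1 clk=1 r=1 x=0 p=1 u=1
  Δ1: clk:1→0
  (1Δ to stable)
t=4 Δ0: q=0 v=1 clk=0 r=1 x=0 p=1 u=1
  Δ1: clk:0→1
  Δ2: q:0→1
  Δ3: r:1→0
  Δ4: u:1→0
  Δ5: v:1→0
  (5Δ to stable)
t=5 Δ0: q=1 v=0 clk=1 r=0 x=0 p=1 u=0
  Δ1: clk:1→0
  (1Δ to stable)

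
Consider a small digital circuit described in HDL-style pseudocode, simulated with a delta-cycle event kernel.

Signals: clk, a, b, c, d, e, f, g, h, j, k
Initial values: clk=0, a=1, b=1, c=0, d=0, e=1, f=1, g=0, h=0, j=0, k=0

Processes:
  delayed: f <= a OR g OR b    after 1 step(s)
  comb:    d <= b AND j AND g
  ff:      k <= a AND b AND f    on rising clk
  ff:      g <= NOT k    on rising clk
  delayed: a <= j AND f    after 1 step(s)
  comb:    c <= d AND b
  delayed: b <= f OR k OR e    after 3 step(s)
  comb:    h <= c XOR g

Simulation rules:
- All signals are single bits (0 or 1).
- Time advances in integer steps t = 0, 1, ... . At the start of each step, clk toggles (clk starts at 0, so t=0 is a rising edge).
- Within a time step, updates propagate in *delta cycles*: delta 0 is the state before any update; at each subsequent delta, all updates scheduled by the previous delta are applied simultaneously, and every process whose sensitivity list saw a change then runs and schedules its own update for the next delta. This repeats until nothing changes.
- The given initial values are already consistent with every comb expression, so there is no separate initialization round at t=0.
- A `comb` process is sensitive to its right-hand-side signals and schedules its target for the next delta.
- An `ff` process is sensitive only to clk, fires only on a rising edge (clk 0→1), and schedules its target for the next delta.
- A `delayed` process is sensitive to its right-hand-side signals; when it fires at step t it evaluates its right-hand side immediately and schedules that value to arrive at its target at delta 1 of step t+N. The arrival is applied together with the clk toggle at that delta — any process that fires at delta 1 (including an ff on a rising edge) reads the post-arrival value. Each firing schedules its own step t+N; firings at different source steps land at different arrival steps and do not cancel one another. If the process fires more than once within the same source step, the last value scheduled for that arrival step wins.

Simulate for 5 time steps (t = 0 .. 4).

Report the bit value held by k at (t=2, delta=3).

t0.Δ0 h=0 j=0 e=1 b=1 clk=0 d=0 f=1 a=1 c=0 k=0 g=0
t0.Δ1 h=0 j=0 e=1 b=1 clk=1 d=0 f=1 a=1 c=0 k=0 g=0
t0.Δ2 h=0 j=0 e=1 b=1 clk=1 d=0 f=1 a=1 c=0 k=1 g=1
t0.Δ3 h=1 j=0 e=1 b=1 clk=1 d=0 f=1 a=1 c=0 k=1 g=1
t1.Δ0 h=1 j=0 e=1 b=1 clk=1 d=0 f=1 a=1 c=0 k=1 g=1
t1.Δ1 h=1 j=0 e=1 b=1 clk=0 d=0 f=1 a=1 c=0 k=1 g=1
t2.Δ0 h=1 j=0 e=1 b=1 clk=0 d=0 f=1 a=1 c=0 k=1 g=1
t2.Δ1 h=1 j=0 e=1 b=1 clk=1 d=0 f=1 a=1 c=0 k=1 g=1
t2.Δ2 h=1 j=0 e=1 b=1 clk=1 d=0 f=1 a=1 c=0 k=1 g=0
t2.Δ3 h=0 j=0 e=1 b=1 clk=1 d=0 f=1 a=1 c=0 k=1 g=0
t3.Δ0 h=0 j=0 e=1 b=1 clk=1 d=0 f=1 a=1 c=0 k=1 g=0
t3.Δ1 h=0 j=0 e=1 b=1 clk=0 d=0 f=1 a=1 c=0 k=1 g=0
t4.Δ0 h=0 j=0 e=1 b=1 clk=0 d=0 f=1 a=1 c=0 k=1 g=0
t4.Δ1 h=0 j=0 e=1 b=1 clk=1 d=0 f=1 a=1 c=0 k=1 g=0

1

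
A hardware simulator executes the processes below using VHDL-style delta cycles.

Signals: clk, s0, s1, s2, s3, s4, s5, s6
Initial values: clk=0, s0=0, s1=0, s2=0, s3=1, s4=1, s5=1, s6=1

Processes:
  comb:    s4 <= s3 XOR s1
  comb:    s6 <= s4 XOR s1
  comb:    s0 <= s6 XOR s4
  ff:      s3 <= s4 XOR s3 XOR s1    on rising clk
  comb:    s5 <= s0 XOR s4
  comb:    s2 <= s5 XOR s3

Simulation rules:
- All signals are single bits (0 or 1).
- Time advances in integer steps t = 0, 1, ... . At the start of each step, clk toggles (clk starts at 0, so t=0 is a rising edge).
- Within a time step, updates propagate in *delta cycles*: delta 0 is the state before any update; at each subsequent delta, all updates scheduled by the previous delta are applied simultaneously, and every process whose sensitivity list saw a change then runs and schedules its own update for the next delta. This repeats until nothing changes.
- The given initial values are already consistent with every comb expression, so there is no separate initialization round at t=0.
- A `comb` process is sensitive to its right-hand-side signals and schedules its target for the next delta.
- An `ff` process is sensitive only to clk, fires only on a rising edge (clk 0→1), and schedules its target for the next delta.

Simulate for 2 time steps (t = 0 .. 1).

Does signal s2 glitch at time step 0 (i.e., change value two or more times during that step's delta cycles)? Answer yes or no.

yes

[bits: clk,s6,s3,s1,s2,s0,s5,s4]
t=0: Δ0=01100011 Δ1=11100011 Δ2=11000011 Δ3=11001010 Δ4=10001100 Δ5=10000010 Δ6=10001000 Δ7=10000000 | 7Δ
t=1: Δ0=10000000 Δ1=00000000 | 1Δ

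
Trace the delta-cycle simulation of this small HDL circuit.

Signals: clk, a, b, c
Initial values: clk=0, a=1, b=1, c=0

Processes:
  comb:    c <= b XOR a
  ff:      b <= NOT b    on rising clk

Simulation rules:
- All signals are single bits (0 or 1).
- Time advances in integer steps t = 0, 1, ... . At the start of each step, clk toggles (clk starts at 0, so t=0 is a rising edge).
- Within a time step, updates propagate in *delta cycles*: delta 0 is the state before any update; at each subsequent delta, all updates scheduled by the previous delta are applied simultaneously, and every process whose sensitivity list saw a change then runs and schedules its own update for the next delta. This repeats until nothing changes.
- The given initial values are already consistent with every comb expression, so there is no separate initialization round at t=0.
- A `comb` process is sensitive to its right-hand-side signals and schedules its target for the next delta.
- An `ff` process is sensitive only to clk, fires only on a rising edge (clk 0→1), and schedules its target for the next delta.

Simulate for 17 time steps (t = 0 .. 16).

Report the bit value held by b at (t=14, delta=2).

[bits: b,a,clk,c]
t=0: Δ0=1100 Δ1=1110 Δ2=0110 Δ3=0111 | 3Δ
t=1: Δ0=0111 Δ1=0101 | 1Δ
t=2: Δ0=0101 Δ1=0111 Δ2=1111 Δ3=1110 | 3Δ
t=3: Δ0=1110 Δ1=1100 | 1Δ
t=4: Δ0=1100 Δ1=1110 Δ2=0110 Δ3=0111 | 3Δ
t=5: Δ0=0111 Δ1=0101 | 1Δ
t=6: Δ0=0101 Δ1=0111 Δ2=1111 Δ3=1110 | 3Δ
t=7: Δ0=1110 Δ1=1100 | 1Δ
t=8: Δ0=1100 Δ1=1110 Δ2=0110 Δ3=0111 | 3Δ
t=9: Δ0=0111 Δ1=0101 | 1Δ
t=10: Δ0=0101 Δ1=0111 Δ2=1111 Δ3=1110 | 3Δ
t=11: Δ0=1110 Δ1=1100 | 1Δ
t=12: Δ0=1100 Δ1=1110 Δ2=0110 Δ3=0111 | 3Δ
t=13: Δ0=0111 Δ1=0101 | 1Δ
t=14: Δ0=0101 Δ1=0111 Δ2=1111 Δ3=1110 | 3Δ
t=15: Δ0=1110 Δ1=1100 | 1Δ
t=16: Δ0=1100 Δ1=1110 Δ2=0110 Δ3=0111 | 3Δ

1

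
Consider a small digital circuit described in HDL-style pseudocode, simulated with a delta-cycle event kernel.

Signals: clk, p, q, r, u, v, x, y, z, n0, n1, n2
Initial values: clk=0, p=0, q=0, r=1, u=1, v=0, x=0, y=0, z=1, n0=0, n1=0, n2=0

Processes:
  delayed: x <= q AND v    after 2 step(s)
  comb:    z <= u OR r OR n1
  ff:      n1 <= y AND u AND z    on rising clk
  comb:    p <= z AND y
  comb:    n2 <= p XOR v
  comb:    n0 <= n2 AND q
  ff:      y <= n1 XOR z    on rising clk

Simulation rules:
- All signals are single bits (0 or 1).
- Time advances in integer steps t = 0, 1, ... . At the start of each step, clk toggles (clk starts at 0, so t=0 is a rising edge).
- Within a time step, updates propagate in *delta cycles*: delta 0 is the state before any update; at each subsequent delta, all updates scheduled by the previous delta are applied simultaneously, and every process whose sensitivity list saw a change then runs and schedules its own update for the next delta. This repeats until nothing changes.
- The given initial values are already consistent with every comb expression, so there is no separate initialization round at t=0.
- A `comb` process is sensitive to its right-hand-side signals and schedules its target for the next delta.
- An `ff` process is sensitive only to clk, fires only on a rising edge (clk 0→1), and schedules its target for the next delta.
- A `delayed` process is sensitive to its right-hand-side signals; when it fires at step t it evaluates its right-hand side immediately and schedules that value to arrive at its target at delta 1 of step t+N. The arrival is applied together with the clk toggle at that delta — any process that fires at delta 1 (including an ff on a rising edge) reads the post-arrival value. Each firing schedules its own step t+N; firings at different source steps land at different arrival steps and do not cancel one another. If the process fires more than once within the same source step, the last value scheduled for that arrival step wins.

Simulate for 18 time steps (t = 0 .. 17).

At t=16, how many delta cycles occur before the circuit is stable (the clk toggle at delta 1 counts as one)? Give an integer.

t0.Δ0 v=0 n1=0 n2=0 z=1 r=1 u=1 clk=0 y=0 n0=0 q=0 p=0 x=0
t0.Δ1 v=0 n1=0 n2=0 z=1 r=1 u=1 clk=1 y=0 n0=0 q=0 p=0 x=0
t0.Δ2 v=0 n1=0 n2=0 z=1 r=1 u=1 clk=1 y=1 n0=0 q=0 p=0 x=0
t0.Δ3 v=0 n1=0 n2=0 z=1 r=1 u=1 clk=1 y=1 n0=0 q=0 p=1 x=0
t0.Δ4 v=0 n1=0 n2=1 z=1 r=1 u=1 clk=1 y=1 n0=0 q=0 p=1 x=0
t1.Δ0 v=0 n1=0 n2=1 z=1 r=1 u=1 clk=1 y=1 n0=0 q=0 p=1 x=0
t1.Δ1 v=0 n1=0 n2=1 z=1 r=1 u=1 clk=0 y=1 n0=0 q=0 p=1 x=0
t2.Δ0 v=0 n1=0 n2=1 z=1 r=1 u=1 clk=0 y=1 n0=0 q=0 p=1 x=0
t2.Δ1 v=0 n1=0 n2=1 z=1 r=1 u=1 clk=1 y=1 n0=0 q=0 p=1 x=0
t2.Δ2 v=0 n1=1 n2=1 z=1 r=1 u=1 clk=1 y=1 n0=0 q=0 p=1 x=0
t3.Δ0 v=0 n1=1 n2=1 z=1 r=1 u=1 clk=1 y=1 n0=0 q=0 p=1 x=0
t3.Δ1 v=0 n1=1 n2=1 z=1 r=1 u=1 clk=0 y=1 n0=0 q=0 p=1 x=0
t4.Δ0 v=0 n1=1 n2=1 z=1 r=1 u=1 clk=0 y=1 n0=0 q=0 p=1 x=0
t4.Δ1 v=0 n1=1 n2=1 z=1 r=1 u=1 clk=1 y=1 n0=0 q=0 p=1 x=0
t4.Δ2 v=0 n1=1 n2=1 z=1 r=1 u=1 clk=1 y=0 n0=0 q=0 p=1 x=0
t4.Δ3 v=0 n1=1 n2=1 z=1 r=1 u=1 clk=1 y=0 n0=0 q=0 p=0 x=0
t4.Δ4 v=0 n1=1 n2=0 z=1 r=1 u=1 clk=1 y=0 n0=0 q=0 p=0 x=0
t5.Δ0 v=0 n1=1 n2=0 z=1 r=1 u=1 clk=1 y=0 n0=0 q=0 p=0 x=0
t5.Δ1 v=0 n1=1 n2=0 z=1 r=1 u=1 clk=0 y=0 n0=0 q=0 p=0 x=0
t6.Δ0 v=0 n1=1 n2=0 z=1 r=1 u=1 clk=0 y=0 n0=0 q=0 p=0 x=0
t6.Δ1 v=0 n1=1 n2=0 z=1 r=1 u=1 clk=1 y=0 n0=0 q=0 p=0 x=0
t6.Δ2 v=0 n1=0 n2=0 z=1 r=1 u=1 clk=1 y=0 n0=0 q=0 p=0 x=0
t7.Δ0 v=0 n1=0 n2=0 z=1 r=1 u=1 clk=1 y=0 n0=0 q=0 p=0 x=0
t7.Δ1 v=0 n1=0 n2=0 z=1 r=1 u=1 clk=0 y=0 n0=0 q=0 p=0 x=0
t8.Δ0 v=0 n1=0 n2=0 z=1 r=1 u=1 clk=0 y=0 n0=0 q=0 p=0 x=0
t8.Δ1 v=0 n1=0 n2=0 z=1 r=1 u=1 clk=1 y=0 n0=0 q=0 p=0 x=0
t8.Δ2 v=0 n1=0 n2=0 z=1 r=1 u=1 clk=1 y=1 n0=0 q=0 p=0 x=0
t8.Δ3 v=0 n1=0 n2=0 z=1 r=1 u=1 clk=1 y=1 n0=0 q=0 p=1 x=0
t8.Δ4 v=0 n1=0 n2=1 z=1 r=1 u=1 clk=1 y=1 n0=0 q=0 p=1 x=0
t9.Δ0 v=0 n1=0 n2=1 z=1 r=1 u=1 clk=1 y=1 n0=0 q=0 p=1 x=0
t9.Δ1 v=0 n1=0 n2=1 z=1 r=1 u=1 clk=0 y=1 n0=0 q=0 p=1 x=0
t10.Δ0 v=0 n1=0 n2=1 z=1 r=1 u=1 clk=0 y=1 n0=0 q=0 p=1 x=0
t10.Δ1 v=0 n1=0 n2=1 z=1 r=1 u=1 clk=1 y=1 n0=0 q=0 p=1 x=0
t10.Δ2 v=0 n1=1 n2=1 z=1 r=1 u=1 clk=1 y=1 n0=0 q=0 p=1 x=0
t11.Δ0 v=0 n1=1 n2=1 z=1 r=1 u=1 clk=1 y=1 n0=0 q=0 p=1 x=0
t11.Δ1 v=0 n1=1 n2=1 z=1 r=1 u=1 clk=0 y=1 n0=0 q=0 p=1 x=0
t12.Δ0 v=0 n1=1 n2=1 z=1 r=1 u=1 clk=0 y=1 n0=0 q=0 p=1 x=0
t12.Δ1 v=0 n1=1 n2=1 z=1 r=1 u=1 clk=1 y=1 n0=0 q=0 p=1 x=0
t12.Δ2 v=0 n1=1 n2=1 z=1 r=1 u=1 clk=1 y=0 n0=0 q=0 p=1 x=0
t12.Δ3 v=0 n1=1 n2=1 z=1 r=1 u=1 clk=1 y=0 n0=0 q=0 p=0 x=0
t12.Δ4 v=0 n1=1 n2=0 z=1 r=1 u=1 clk=1 y=0 n0=0 q=0 p=0 x=0
t13.Δ0 v=0 n1=1 n2=0 z=1 r=1 u=1 clk=1 y=0 n0=0 q=0 p=0 x=0
t13.Δ1 v=0 n1=1 n2=0 z=1 r=1 u=1 clk=0 y=0 n0=0 q=0 p=0 x=0
t14.Δ0 v=0 n1=1 n2=0 z=1 r=1 u=1 clk=0 y=0 n0=0 q=0 p=0 x=0
t14.Δ1 v=0 n1=1 n2=0 z=1 r=1 u=1 clk=1 y=0 n0=0 q=0 p=0 x=0
t14.Δ2 v=0 n1=0 n2=0 z=1 r=1 u=1 clk=1 y=0 n0=0 q=0 p=0 x=0
t15.Δ0 v=0 n1=0 n2=0 z=1 r=1 u=1 clk=1 y=0 n0=0 q=0 p=0 x=0
t15.Δ1 v=0 n1=0 n2=0 z=1 r=1 u=1 clk=0 y=0 n0=0 q=0 p=0 x=0
t16.Δ0 v=0 n1=0 n2=0 z=1 r=1 u=1 clk=0 y=0 n0=0 q=0 p=0 x=0
t16.Δ1 v=0 n1=0 n2=0 z=1 r=1 u=1 clk=1 y=0 n0=0 q=0 p=0 x=0
t16.Δ2 v=0 n1=0 n2=0 z=1 r=1 u=1 clk=1 y=1 n0=0 q=0 p=0 x=0
t16.Δ3 v=0 n1=0 n2=0 z=1 r=1 u=1 clk=1 y=1 n0=0 q=0 p=1 x=0
t16.Δ4 v=0 n1=0 n2=1 z=1 r=1 u=1 clk=1 y=1 n0=0 q=0 p=1 x=0
t17.Δ0 v=0 n1=0 n2=1 z=1 r=1 u=1 clk=1 y=1 n0=0 q=0 p=1 x=0
t17.Δ1 v=0 n1=0 n2=1 z=1 r=1 u=1 clk=0 y=1 n0=0 q=0 p=1 x=0

4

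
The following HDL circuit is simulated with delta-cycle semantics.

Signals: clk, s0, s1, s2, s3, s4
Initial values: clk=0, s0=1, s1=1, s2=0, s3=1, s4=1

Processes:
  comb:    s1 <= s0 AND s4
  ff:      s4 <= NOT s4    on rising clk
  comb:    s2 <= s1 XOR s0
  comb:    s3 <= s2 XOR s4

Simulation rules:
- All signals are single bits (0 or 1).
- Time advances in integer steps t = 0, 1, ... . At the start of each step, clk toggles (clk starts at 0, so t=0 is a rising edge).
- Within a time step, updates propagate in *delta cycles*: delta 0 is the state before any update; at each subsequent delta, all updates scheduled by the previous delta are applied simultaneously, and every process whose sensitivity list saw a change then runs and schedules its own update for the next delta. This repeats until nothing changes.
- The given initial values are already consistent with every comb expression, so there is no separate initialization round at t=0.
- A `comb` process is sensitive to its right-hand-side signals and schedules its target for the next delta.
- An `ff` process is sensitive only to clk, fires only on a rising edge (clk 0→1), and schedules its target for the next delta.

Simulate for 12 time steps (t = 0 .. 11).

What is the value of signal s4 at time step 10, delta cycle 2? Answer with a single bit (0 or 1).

[bits: s0,clk,s2,s3,s4,s1]
t=0: Δ0=100111 Δ1=110111 Δ2=110101 Δ3=110000 Δ4=111000 Δ5=111100 | 5Δ
t=1: Δ0=111100 Δ1=101100 | 1Δ
t=2: Δ0=101100 Δ1=111100 Δ2=111110 Δ3=111011 Δ4=110011 Δ5=110111 | 5Δ
t=3: Δ0=110111 Δ1=100111 | 1Δ
t=4: Δ0=100111 Δ1=110111 Δ2=110101 Δ3=110000 Δ4=111000 Δ5=111100 | 5Δ
t=5: Δ0=111100 Δ1=101100 | 1Δ
t=6: Δ0=101100 Δ1=111100 Δ2=111110 Δ3=111011 Δ4=110011 Δ5=110111 | 5Δ
t=7: Δ0=110111 Δ1=100111 | 1Δ
t=8: Δ0=100111 Δ1=110111 Δ2=110101 Δ3=110000 Δ4=111000 Δ5=111100 | 5Δ
t=9: Δ0=111100 Δ1=101100 | 1Δ
t=10: Δ0=101100 Δ1=111100 Δ2=111110 Δ3=111011 Δ4=110011 Δ5=110111 | 5Δ
t=11: Δ0=110111 Δ1=100111 | 1Δ

1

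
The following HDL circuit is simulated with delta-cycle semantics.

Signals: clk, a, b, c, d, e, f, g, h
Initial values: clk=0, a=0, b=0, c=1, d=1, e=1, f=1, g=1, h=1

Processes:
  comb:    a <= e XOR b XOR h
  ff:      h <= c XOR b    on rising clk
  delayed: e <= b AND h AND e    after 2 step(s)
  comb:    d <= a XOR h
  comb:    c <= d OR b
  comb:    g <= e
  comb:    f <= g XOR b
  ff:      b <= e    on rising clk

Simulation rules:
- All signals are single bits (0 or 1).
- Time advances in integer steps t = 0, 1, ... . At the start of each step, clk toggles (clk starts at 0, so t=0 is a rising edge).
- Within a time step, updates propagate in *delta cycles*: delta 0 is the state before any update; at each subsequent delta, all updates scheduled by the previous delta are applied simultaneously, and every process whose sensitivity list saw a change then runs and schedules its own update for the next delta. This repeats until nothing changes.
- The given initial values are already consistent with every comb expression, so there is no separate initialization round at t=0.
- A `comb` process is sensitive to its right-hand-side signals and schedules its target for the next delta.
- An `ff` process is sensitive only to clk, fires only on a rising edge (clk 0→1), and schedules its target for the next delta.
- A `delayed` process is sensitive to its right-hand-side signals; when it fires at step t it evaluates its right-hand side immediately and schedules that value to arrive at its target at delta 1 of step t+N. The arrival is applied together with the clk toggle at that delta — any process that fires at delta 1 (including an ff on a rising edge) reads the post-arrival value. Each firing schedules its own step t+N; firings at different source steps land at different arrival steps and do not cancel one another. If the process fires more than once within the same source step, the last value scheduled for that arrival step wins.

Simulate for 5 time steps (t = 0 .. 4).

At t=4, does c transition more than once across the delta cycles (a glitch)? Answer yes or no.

yes

t0.Δ0 a=0 d=1 clk=0 h=1 e=1 g=1 b=0 f=1 c=1
t0.Δ1 a=0 d=1 clk=1 h=1 e=1 g=1 b=0 f=1 c=1
t0.Δ2 a=0 d=1 clk=1 h=1 e=1 g=1 b=1 f=1 c=1
t0.Δ3 a=1 d=1 clk=1 h=1 e=1 g=1 b=1 f=0 c=1
t0.Δ4 a=1 d=0 clk=1 h=1 e=1 g=1 b=1 f=0 c=1
t1.Δ0 a=1 d=0 clk=1 h=1 e=1 g=1 b=1 f=0 c=1
t1.Δ1 a=1 d=0 clk=0 h=1 e=1 g=1 b=1 f=0 c=1
t2.Δ0 a=1 d=0 clk=0 h=1 e=1 g=1 b=1 f=0 c=1
t2.Δ1 a=1 d=0 clk=1 h=1 e=1 g=1 b=1 f=0 c=1
t2.Δ2 a=1 d=0 clk=1 h=0 e=1 g=1 b=1 f=0 c=1
t2.Δ3 a=0 d=1 clk=1 h=0 e=1 g=1 b=1 f=0 c=1
t2.Δ4 a=0 d=0 clk=1 h=0 e=1 g=1 b=1 f=0 c=1
t3.Δ0 a=0 d=0 clk=1 h=0 e=1 g=1 b=1 f=0 c=1
t3.Δ1 a=0 d=0 clk=0 h=0 e=1 g=1 b=1 f=0 c=1
t4.Δ0 a=0 d=0 clk=0 h=0 e=1 g=1 b=1 f=0 c=1
t4.Δ1 a=0 d=0 clk=1 h=0 e=0 g=1 b=1 f=0 c=1
t4.Δ2 a=1 d=0 clk=1 h=0 e=0 g=0 b=0 f=0 c=1
t4.Δ3 a=0 d=1 clk=1 h=0 e=0 g=0 b=0 f=0 c=0
t4.Δ4 a=0 d=0 clk=1 h=0 e=0 g=0 b=0 f=0 c=1
t4.Δ5 a=0 d=0 clk=1 h=0 e=0 g=0 b=0 f=0 c=0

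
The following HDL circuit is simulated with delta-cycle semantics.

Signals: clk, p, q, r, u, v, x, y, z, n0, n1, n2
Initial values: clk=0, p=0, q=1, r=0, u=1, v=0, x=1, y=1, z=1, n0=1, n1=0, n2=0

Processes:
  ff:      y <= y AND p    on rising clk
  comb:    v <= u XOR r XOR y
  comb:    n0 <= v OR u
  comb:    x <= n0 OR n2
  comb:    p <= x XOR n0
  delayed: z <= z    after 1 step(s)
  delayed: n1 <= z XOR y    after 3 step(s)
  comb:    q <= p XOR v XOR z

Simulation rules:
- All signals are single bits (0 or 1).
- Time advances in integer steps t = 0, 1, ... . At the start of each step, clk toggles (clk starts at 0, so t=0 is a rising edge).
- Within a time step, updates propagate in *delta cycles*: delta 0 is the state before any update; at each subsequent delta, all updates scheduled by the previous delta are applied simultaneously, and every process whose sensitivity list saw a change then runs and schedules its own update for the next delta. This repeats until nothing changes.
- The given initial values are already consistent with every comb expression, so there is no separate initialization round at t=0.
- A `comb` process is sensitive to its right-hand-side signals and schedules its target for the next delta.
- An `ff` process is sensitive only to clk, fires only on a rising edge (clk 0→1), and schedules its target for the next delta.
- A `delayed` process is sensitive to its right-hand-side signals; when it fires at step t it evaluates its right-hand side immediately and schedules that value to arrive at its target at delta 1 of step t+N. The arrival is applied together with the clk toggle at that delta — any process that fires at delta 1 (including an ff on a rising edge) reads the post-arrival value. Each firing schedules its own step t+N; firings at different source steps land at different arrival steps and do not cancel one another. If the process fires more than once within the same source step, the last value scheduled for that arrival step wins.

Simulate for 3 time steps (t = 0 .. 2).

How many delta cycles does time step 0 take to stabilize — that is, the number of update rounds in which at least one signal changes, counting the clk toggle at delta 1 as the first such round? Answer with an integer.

[bits: z,n2,r,n1,u,q,x,p,n0,y,v,clk]
t=0: Δ0=100011101100 Δ1=100011101101 Δ2=100011101001 Δ3=100011101011 Δ4=100010101011 | 4Δ
t=1: Δ0=100010101011 Δ1=100010101010 | 1Δ
t=2: Δ0=100010101010 Δ1=100010101011 | 1Δ

4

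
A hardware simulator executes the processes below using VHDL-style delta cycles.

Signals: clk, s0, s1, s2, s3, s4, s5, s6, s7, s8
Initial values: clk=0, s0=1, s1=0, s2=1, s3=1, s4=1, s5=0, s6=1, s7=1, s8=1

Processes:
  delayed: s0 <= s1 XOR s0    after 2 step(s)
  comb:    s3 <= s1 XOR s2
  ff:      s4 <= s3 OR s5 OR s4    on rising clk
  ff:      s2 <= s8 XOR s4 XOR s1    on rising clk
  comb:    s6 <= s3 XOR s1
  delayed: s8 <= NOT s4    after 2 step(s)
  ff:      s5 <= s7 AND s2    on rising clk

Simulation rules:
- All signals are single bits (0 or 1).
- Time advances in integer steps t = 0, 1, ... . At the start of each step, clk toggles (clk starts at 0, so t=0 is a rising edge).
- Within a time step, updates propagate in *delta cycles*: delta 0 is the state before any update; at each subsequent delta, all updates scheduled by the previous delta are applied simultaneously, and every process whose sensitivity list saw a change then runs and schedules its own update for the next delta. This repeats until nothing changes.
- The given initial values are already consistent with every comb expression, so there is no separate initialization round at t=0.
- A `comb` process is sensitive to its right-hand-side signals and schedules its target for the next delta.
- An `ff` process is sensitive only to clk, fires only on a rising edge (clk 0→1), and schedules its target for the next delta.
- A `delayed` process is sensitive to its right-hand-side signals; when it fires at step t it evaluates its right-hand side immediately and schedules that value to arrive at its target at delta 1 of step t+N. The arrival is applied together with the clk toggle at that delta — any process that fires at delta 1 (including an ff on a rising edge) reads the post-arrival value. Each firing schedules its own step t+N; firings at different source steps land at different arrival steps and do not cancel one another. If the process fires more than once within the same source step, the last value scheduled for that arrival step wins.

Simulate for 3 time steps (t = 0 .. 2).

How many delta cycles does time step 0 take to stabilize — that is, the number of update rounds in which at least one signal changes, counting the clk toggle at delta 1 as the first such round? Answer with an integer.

4

[bits: s6,s3,s4,s0,s8,s5,s7,s2,clk,s1]
t=0: Δ0=1111101100 Δ1=1111101110 Δ2=1111111010 Δ3=1011111010 Δ4=0011111010 | 4Δ
t=1: Δ0=0011111010 Δ1=0011111000 | 1Δ
t=2: Δ0=0011111000 Δ1=0011111010 Δ2=0011101010 | 2Δ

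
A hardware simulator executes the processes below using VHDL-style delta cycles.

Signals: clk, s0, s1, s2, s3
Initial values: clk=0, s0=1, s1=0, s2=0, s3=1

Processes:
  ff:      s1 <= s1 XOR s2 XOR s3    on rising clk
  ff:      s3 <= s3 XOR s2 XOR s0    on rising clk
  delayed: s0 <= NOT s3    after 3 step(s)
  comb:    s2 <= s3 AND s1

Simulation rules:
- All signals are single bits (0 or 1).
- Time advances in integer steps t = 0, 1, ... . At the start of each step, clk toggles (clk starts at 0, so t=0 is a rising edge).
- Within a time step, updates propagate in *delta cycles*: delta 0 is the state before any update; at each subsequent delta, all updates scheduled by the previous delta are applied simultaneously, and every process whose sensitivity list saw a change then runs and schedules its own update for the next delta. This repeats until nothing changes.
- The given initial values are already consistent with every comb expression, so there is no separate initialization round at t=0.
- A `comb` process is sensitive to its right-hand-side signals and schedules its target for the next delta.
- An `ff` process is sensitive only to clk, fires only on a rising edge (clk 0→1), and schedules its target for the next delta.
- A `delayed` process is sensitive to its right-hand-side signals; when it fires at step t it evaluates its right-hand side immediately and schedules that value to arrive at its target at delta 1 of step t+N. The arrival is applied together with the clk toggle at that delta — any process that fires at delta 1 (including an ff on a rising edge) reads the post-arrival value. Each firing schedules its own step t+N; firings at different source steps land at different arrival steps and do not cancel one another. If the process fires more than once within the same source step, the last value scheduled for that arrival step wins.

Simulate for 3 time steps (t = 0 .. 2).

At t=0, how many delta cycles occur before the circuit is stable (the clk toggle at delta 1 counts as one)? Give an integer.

2

t=0 Δ0: clk=0 s3=1 s1=0 s2=0 s0=1
  Δ1: clk:0→1
  Δ2: s3:1→0, s1:0→1
  (2Δ to stable)
t=1 Δ0: clk=1 s3=0 s1=1 s2=0 s0=1
  Δ1: clk:1→0
  (1Δ to stable)
t=2 Δ0: clk=0 s3=0 s1=1 s2=0 s0=1
  Δ1: clk:0→1
  Δ2: s3:0→1
  Δ3: s2:0→1
  (3Δ to stable)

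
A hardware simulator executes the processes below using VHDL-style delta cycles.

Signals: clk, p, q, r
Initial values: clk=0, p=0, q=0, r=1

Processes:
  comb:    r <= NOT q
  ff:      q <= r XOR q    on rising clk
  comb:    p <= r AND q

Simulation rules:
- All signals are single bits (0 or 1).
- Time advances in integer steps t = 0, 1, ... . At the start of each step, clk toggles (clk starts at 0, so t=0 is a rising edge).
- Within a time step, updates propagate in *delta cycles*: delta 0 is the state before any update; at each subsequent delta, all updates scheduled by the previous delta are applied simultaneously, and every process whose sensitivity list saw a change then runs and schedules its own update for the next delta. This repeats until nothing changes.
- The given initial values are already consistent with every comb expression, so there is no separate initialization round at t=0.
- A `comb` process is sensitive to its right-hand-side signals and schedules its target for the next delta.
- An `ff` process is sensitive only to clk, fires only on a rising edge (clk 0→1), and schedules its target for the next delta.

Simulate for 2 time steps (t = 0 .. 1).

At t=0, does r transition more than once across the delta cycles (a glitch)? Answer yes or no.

t0.Δ0 p=0 r=1 q=0 clk=0
t0.Δ1 p=0 r=1 q=0 clk=1
t0.Δ2 p=0 r=1 q=1 clk=1
t0.Δ3 p=1 r=0 q=1 clk=1
t0.Δ4 p=0 r=0 q=1 clk=1
t1.Δ0 p=0 r=0 q=1 clk=1
t1.Δ1 p=0 r=0 q=1 clk=0

no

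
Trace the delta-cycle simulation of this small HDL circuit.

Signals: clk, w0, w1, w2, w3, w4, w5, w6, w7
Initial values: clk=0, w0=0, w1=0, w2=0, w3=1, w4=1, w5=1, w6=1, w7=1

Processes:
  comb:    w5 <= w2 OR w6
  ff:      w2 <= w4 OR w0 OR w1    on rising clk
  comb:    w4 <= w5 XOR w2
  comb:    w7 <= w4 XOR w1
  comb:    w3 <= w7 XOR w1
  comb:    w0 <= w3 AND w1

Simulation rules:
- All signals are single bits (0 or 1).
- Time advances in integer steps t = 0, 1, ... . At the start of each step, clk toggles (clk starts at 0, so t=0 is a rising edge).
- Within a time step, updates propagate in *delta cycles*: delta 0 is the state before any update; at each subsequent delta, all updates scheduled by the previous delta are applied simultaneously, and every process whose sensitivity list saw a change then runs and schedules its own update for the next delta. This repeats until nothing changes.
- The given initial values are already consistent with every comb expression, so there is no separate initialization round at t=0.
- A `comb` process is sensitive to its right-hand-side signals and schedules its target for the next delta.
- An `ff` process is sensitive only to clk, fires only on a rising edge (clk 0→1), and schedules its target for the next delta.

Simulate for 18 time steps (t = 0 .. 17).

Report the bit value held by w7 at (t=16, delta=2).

t=0 Δ0: w0=0 w3=1 w4=1 w5=1 w6=1 w1=0 clk=0 w7=1 w2=0
  Δ1: clk:0→1
  Δ2: w2:0→1
  Δ3: w4:1→0
  Δ4: w7:1→0
  Δ5: w3:1→0
  (5Δ to stable)
t=1 Δ0: w0=0 w3=0 w4=0 w5=1 w6=1 w1=0 clk=1 w7=0 w2=1
  Δ1: clk:1→0
  (1Δ to stable)
t=2 Δ0: w0=0 w3=0 w4=0 w5=1 w6=1 w1=0 clk=0 w7=0 w2=1
  Δ1: clk:0→1
  Δ2: w2:1→0
  Δ3: w4:0→1
  Δ4: w7:0→1
  Δ5: w3:0→1
  (5Δ to stable)
t=3 Δ0: w0=0 w3=1 w4=1 w5=1 w6=1 w1=0 clk=1 w7=1 w2=0
  Δ1: clk:1→0
  (1Δ to stable)
t=4 Δ0: w0=0 w3=1 w4=1 w5=1 w6=1 w1=0 clk=0 w7=1 w2=0
  Δ1: clk:0→1
  Δ2: w2:0→1
  Δ3: w4:1→0
  Δ4: w7:1→0
  Δ5: w3:1→0
  (5Δ to stable)
t=5 Δ0: w0=0 w3=0 w4=0 w5=1 w6=1 w1=0 clk=1 w7=0 w2=1
  Δ1: clk:1→0
  (1Δ to stable)
t=6 Δ0: w0=0 w3=0 w4=0 w5=1 w6=1 w1=0 clk=0 w7=0 w2=1
  Δ1: clk:0→1
  Δ2: w2:1→0
  Δ3: w4:0→1
  Δ4: w7:0→1
  Δ5: w3:0→1
  (5Δ to stable)
t=7 Δ0: w0=0 w3=1 w4=1 w5=1 w6=1 w1=0 clk=1 w7=1 w2=0
  Δ1: clk:1→0
  (1Δ to stable)
t=8 Δ0: w0=0 w3=1 w4=1 w5=1 w6=1 w1=0 clk=0 w7=1 w2=0
  Δ1: clk:0→1
  Δ2: w2:0→1
  Δ3: w4:1→0
  Δ4: w7:1→0
  Δ5: w3:1→0
  (5Δ to stable)
t=9 Δ0: w0=0 w3=0 w4=0 w5=1 w6=1 w1=0 clk=1 w7=0 w2=1
  Δ1: clk:1→0
  (1Δ to stable)
t=10 Δ0: w0=0 w3=0 w4=0 w5=1 w6=1 w1=0 clk=0 w7=0 w2=1
  Δ1: clk:0→1
  Δ2: w2:1→0
  Δ3: w4:0→1
  Δ4: w7:0→1
  Δ5: w3:0→1
  (5Δ to stable)
t=11 Δ0: w0=0 w3=1 w4=1 w5=1 w6=1 w1=0 clk=1 w7=1 w2=0
  Δ1: clk:1→0
  (1Δ to stable)
t=12 Δ0: w0=0 w3=1 w4=1 w5=1 w6=1 w1=0 clk=0 w7=1 w2=0
  Δ1: clk:0→1
  Δ2: w2:0→1
  Δ3: w4:1→0
  Δ4: w7:1→0
  Δ5: w3:1→0
  (5Δ to stable)
t=13 Δ0: w0=0 w3=0 w4=0 w5=1 w6=1 w1=0 clk=1 w7=0 w2=1
  Δ1: clk:1→0
  (1Δ to stable)
t=14 Δ0: w0=0 w3=0 w4=0 w5=1 w6=1 w1=0 clk=0 w7=0 w2=1
  Δ1: clk:0→1
  Δ2: w2:1→0
  Δ3: w4:0→1
  Δ4: w7:0→1
  Δ5: w3:0→1
  (5Δ to stable)
t=15 Δ0: w0=0 w3=1 w4=1 w5=1 w6=1 w1=0 clk=1 w7=1 w2=0
  Δ1: clk:1→0
  (1Δ to stable)
t=16 Δ0: w0=0 w3=1 w4=1 w5=1 w6=1 w1=0 clk=0 w7=1 w2=0
  Δ1: clk:0→1
  Δ2: w2:0→1
  Δ3: w4:1→0
  Δ4: w7:1→0
  Δ5: w3:1→0
  (5Δ to stable)
t=17 Δ0: w0=0 w3=0 w4=0 w5=1 w6=1 w1=0 clk=1 w7=0 w2=1
  Δ1: clk:1→0
  (1Δ to stable)

1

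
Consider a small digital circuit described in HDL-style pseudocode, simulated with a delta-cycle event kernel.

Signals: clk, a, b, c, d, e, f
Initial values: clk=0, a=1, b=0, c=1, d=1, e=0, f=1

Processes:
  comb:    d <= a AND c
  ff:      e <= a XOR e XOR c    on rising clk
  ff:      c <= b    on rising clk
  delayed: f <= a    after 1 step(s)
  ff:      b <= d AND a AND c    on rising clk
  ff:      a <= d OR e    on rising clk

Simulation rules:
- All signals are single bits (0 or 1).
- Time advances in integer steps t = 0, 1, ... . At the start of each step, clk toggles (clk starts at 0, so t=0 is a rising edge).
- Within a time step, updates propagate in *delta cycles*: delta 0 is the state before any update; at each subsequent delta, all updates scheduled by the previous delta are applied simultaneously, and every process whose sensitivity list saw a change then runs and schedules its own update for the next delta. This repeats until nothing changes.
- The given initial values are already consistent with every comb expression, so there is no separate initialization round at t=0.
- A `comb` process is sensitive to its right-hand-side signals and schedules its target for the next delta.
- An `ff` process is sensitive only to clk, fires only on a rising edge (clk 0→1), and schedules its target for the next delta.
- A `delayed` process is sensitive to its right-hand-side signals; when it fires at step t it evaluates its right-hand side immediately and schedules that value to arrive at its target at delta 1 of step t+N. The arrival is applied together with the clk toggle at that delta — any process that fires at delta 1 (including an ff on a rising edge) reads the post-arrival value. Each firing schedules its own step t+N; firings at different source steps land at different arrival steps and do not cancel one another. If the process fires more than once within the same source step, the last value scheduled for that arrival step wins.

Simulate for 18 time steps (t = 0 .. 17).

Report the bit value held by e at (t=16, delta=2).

0

t0.Δ0 a=1 d=1 e=0 b=0 clk=0 c=1 f=1
t0.Δ1 a=1 d=1 e=0 b=0 clk=1 c=1 f=1
t0.Δ2 a=1 d=1 e=0 b=1 clk=1 c=0 f=1
t0.Δ3 a=1 d=0 e=0 b=1 clk=1 c=0 f=1
t1.Δ0 a=1 d=0 e=0 b=1 clk=1 c=0 f=1
t1.Δ1 a=1 d=0 e=0 b=1 clk=0 c=0 f=1
t2.Δ0 a=1 d=0 e=0 b=1 clk=0 c=0 f=1
t2.Δ1 a=1 d=0 e=0 b=1 clk=1 c=0 f=1
t2.Δ2 a=0 d=0 e=1 b=0 clk=1 c=1 f=1
t3.Δ0 a=0 d=0 e=1 b=0 clk=1 c=1 f=1
t3.Δ1 a=0 d=0 e=1 b=0 clk=0 c=1 f=0
t4.Δ0 a=0 d=0 e=1 b=0 clk=0 c=1 f=0
t4.Δ1 a=0 d=0 e=1 b=0 clk=1 c=1 f=0
t4.Δ2 a=1 d=0 e=0 b=0 clk=1 c=0 f=0
t5.Δ0 a=1 d=0 e=0 b=0 clk=1 c=0 f=0
t5.Δ1 a=1 d=0 e=0 b=0 clk=0 c=0 f=1
t6.Δ0 a=1 d=0 e=0 b=0 clk=0 c=0 f=1
t6.Δ1 a=1 d=0 e=0 b=0 clk=1 c=0 f=1
t6.Δ2 a=0 d=0 e=1 b=0 clk=1 c=0 f=1
t7.Δ0 a=0 d=0 e=1 b=0 clk=1 c=0 f=1
t7.Δ1 a=0 d=0 e=1 b=0 clk=0 c=0 f=0
t8.Δ0 a=0 d=0 e=1 b=0 clk=0 c=0 f=0
t8.Δ1 a=0 d=0 e=1 b=0 clk=1 c=0 f=0
t8.Δ2 a=1 d=0 e=1 b=0 clk=1 c=0 f=0
t9.Δ0 a=1 d=0 e=1 b=0 clk=1 c=0 f=0
t9.Δ1 a=1 d=0 e=1 b=0 clk=0 c=0 f=1
t10.Δ0 a=1 d=0 e=1 b=0 clk=0 c=0 f=1
t10.Δ1 a=1 d=0 e=1 b=0 clk=1 c=0 f=1
t10.Δ2 a=1 d=0 e=0 b=0 clk=1 c=0 f=1
t11.Δ0 a=1 d=0 e=0 b=0 clk=1 c=0 f=1
t11.Δ1 a=1 d=0 e=0 b=0 clk=0 c=0 f=1
t12.Δ0 a=1 d=0 e=0 b=0 clk=0 c=0 f=1
t12.Δ1 a=1 d=0 e=0 b=0 clk=1 c=0 f=1
t12.Δ2 a=0 d=0 e=1 b=0 clk=1 c=0 f=1
t13.Δ0 a=0 d=0 e=1 b=0 clk=1 c=0 f=1
t13.Δ1 a=0 d=0 e=1 b=0 clk=0 c=0 f=0
t14.Δ0 a=0 d=0 e=1 b=0 clk=0 c=0 f=0
t14.Δ1 a=0 d=0 e=1 b=0 clk=1 c=0 f=0
t14.Δ2 a=1 d=0 e=1 b=0 clk=1 c=0 f=0
t15.Δ0 a=1 d=0 e=1 b=0 clk=1 c=0 f=0
t15.Δ1 a=1 d=0 e=1 b=0 clk=0 c=0 f=1
t16.Δ0 a=1 d=0 e=1 b=0 clk=0 c=0 f=1
t16.Δ1 a=1 d=0 e=1 b=0 clk=1 c=0 f=1
t16.Δ2 a=1 d=0 e=0 b=0 clk=1 c=0 f=1
t17.Δ0 a=1 d=0 e=0 b=0 clk=1 c=0 f=1
t17.Δ1 a=1 d=0 e=0 b=0 clk=0 c=0 f=1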